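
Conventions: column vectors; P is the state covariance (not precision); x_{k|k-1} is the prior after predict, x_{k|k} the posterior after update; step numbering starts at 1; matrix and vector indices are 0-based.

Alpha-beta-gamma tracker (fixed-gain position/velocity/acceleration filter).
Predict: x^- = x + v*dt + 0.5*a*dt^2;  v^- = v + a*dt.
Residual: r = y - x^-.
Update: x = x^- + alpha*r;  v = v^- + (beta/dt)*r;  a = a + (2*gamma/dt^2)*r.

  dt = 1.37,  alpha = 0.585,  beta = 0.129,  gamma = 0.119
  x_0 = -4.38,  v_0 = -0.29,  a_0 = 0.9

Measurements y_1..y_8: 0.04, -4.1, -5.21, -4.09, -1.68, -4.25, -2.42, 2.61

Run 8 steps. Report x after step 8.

step 1: x_pred=-3.9327  r=3.9727  x^+=-1.6087  v^+=1.3171  a^+=1.4038
step 2: x_pred=1.5131  r=-5.6131  x^+=-1.7706  v^+=2.7117  a^+=0.6920
step 3: x_pred=2.5938  r=-7.8038  x^+=-1.9714  v^+=2.9249  a^+=-0.2976
step 4: x_pred=1.7565  r=-5.8465  x^+=-1.6637  v^+=1.9667  a^+=-1.0389
step 5: x_pred=0.0557  r=-1.7357  x^+=-0.9597  v^+=0.3800  a^+=-1.2590
step 6: x_pred=-1.6207  r=-2.6293  x^+=-3.1588  v^+=-1.5925  a^+=-1.5924
step 7: x_pred=-6.8350  r=4.4150  x^+=-4.2522  v^+=-3.3584  a^+=-1.0326
step 8: x_pred=-9.8223  r=12.4323  x^+=-2.5494  v^+=-3.6024  a^+=0.5439

x_post = -2.5494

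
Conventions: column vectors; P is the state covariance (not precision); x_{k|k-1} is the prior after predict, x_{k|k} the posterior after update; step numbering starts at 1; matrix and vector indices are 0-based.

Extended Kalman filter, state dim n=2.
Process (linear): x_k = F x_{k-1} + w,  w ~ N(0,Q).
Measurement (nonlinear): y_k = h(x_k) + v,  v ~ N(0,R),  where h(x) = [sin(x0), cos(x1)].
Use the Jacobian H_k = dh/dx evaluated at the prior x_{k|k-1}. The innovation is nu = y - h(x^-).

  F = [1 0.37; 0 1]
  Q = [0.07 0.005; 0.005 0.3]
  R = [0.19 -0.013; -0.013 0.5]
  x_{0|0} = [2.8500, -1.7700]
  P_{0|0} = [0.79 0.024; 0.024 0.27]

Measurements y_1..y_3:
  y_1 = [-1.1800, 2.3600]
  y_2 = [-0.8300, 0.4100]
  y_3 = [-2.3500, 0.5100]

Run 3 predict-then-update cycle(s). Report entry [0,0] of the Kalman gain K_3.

step 1: x^-=[2.1951, -1.7700]  P^-=[0.9147 0.1289; 0.1289 0.5700]  H_jac=[-0.5845 0.0000; 0.0000 0.9802]  S=[0.5025 -0.0869; -0.0869 1.0477]  K=[-1.0583 0.0329; -0.0586 0.5284]  nu=[-1.9914, 2.5579]  x^+=[4.3866, -0.3016]  P^+=[0.3447 0.0308; 0.0308 0.2703]
step 2: x^-=[4.2750, -0.3016]  P^-=[0.4745 0.1358; 0.1358 0.5703]  H_jac=[-0.4236 0.0000; 0.0000 0.2971]  S=[0.2751 -0.0301; -0.0301 0.5503]  K=[-0.7269 0.0336; -0.1765 0.2982]  nu=[0.0759, -0.5449]  x^+=[4.2016, -0.4775]  P^+=[0.3271 0.0883; 0.0883 0.5097]
step 3: x^-=[4.0249, -0.4775]  P^-=[0.5322 0.2819; 0.2819 0.8097]  H_jac=[-0.6346 0.0000; 0.0000 0.4595]  S=[0.4043 -0.0952; -0.0952 0.6710]  K=[-0.8171 0.0771; -0.3226 0.5087]  nu=[-1.5772, -0.3782]  x^+=[5.2845, -0.1610]  P^+=[0.2462 0.1070; 0.1070 0.5627]

K[0,0] = -0.8171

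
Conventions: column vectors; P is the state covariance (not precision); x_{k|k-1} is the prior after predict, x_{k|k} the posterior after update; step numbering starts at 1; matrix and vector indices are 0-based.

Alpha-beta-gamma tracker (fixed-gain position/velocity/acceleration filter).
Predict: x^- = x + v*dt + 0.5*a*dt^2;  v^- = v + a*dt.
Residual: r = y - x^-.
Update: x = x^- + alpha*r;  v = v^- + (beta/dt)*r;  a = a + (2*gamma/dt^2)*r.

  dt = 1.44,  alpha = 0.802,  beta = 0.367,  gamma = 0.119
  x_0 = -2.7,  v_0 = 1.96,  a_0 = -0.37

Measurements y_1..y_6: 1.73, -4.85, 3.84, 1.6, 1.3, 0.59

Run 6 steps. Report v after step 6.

v_post = -0.6712

step 1: x_pred=-0.2612  r=1.9912  x^+=1.3357  v^+=1.9347  a^+=-0.1415
step 2: x_pred=3.9750  r=-8.8250  x^+=-3.1026  v^+=-0.5182  a^+=-1.1544
step 3: x_pred=-5.0456  r=8.8856  x^+=2.0806  v^+=0.0842  a^+=-0.1345
step 4: x_pred=2.0624  r=-0.4624  x^+=1.6916  v^+=-0.2274  a^+=-0.1876
step 5: x_pred=1.1697  r=0.1303  x^+=1.2742  v^+=-0.4642  a^+=-0.1726
step 6: x_pred=0.4267  r=0.1633  x^+=0.5577  v^+=-0.6712  a^+=-0.1539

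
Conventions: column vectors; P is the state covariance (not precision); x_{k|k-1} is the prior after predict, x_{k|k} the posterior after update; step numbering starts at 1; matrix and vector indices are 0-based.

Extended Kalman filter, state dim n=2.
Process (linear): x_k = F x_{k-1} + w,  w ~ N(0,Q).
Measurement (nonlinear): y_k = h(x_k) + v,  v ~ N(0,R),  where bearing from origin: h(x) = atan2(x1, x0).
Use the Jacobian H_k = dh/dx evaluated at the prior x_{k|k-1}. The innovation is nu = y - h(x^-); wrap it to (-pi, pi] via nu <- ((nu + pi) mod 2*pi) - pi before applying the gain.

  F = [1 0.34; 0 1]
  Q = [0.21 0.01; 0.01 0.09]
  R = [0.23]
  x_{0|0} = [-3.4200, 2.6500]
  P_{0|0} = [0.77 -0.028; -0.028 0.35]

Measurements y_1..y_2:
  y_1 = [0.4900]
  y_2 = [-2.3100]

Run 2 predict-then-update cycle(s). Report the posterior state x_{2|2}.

x_post = [-2.4606, 2.9136]

step 1: x^-=[-2.5190, 2.6500]  P^-=[1.0014 0.1010; 0.1010 0.4400]  H_jac=[-0.1982 -0.1884]  S=[0.2925]  K=[-0.7437; -0.3519]  nu=[-1.8409]  x^+=[-1.1499, 3.2978]  P^+=[0.8396 0.0244; 0.0244 0.4038]
step 2: x^-=[-0.0287, 3.2978]  P^-=[1.1129 0.1717; 0.1717 0.4938]  H_jac=[-0.3032 -0.0026]  S=[0.3326]  K=[-1.0160; -0.1605]  nu=[2.3937]  x^+=[-2.4606, 2.9136]  P^+=[0.7696 0.1175; 0.1175 0.4852]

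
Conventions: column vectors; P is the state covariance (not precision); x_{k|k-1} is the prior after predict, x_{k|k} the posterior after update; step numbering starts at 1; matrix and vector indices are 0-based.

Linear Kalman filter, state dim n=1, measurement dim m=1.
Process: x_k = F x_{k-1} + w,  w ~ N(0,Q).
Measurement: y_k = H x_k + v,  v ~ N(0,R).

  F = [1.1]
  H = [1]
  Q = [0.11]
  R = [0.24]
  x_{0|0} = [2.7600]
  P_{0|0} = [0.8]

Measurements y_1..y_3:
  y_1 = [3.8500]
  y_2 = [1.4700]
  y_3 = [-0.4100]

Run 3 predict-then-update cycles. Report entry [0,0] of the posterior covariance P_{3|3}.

step 1: x^-=[3.0360]  P^-=[1.0780]  S=[1.3180]  K=[0.8179]  nu=[0.8140]  x^+=[3.7018]  P^+=[0.1963]
step 2: x^-=[4.0720]  P^-=[0.3475]  S=[0.5875]  K=[0.5915]  nu=[-2.6020]  x^+=[2.5329]  P^+=[0.1420]
step 3: x^-=[2.7862]  P^-=[0.2818]  S=[0.5218]  K=[0.5400]  nu=[-3.1962]  x^+=[1.0601]  P^+=[0.1296]

P_post[0,0] = 0.1296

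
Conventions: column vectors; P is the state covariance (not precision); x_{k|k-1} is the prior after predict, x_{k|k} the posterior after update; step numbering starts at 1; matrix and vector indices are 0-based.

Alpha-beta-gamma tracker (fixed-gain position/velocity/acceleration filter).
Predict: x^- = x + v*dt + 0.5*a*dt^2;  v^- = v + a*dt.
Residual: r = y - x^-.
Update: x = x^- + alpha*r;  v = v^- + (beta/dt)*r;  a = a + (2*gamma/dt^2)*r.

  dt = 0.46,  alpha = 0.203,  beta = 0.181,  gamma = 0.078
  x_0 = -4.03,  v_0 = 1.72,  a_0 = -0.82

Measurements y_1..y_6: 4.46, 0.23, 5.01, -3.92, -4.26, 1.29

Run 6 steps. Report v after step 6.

step 1: x_pred=-3.3256  r=7.7856  x^+=-1.7451  v^+=4.4062  a^+=4.9198
step 2: x_pred=0.8023  r=-0.5723  x^+=0.6861  v^+=6.4442  a^+=4.4979
step 3: x_pred=4.1263  r=0.8837  x^+=4.3057  v^+=8.8609  a^+=5.1494
step 4: x_pred=8.9265  r=-12.8465  x^+=6.3187  v^+=6.1748  a^+=-4.3216
step 5: x_pred=8.7019  r=-12.9619  x^+=6.0706  v^+=-0.9134  a^+=-13.8776
step 6: x_pred=4.1822  r=-2.8922  x^+=3.5951  v^+=-8.4351  a^+=-16.0099

v_post = -8.4351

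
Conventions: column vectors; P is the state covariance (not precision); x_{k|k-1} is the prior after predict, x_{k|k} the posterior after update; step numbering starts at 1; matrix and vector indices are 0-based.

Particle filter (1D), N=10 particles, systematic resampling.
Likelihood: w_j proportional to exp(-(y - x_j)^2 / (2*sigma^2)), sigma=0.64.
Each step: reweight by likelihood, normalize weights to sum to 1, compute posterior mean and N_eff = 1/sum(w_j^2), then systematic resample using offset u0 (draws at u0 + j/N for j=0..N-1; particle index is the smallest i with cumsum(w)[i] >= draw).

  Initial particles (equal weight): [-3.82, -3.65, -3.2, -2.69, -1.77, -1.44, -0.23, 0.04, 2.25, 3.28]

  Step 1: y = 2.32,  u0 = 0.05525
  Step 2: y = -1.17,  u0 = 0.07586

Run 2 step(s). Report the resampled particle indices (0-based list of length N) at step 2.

resampled_idx = [0, 1, 1, 2, 3, 4, 4, 5, 6, 6]

step 1: w=[0.0000, 0.0000, 0.0000, 0.0000, 0.0000, 0.0000, 0.0003, 0.0013, 0.7526, 0.2458]  mean=2.4996  Neff=1.5953  idx=[8, 8, 8, 8, 8, 8, 8, 9, 9, 9]
step 2: w=[0.1429, 0.1429, 0.1429, 0.1429, 0.1429, 0.1429, 0.1429, 0.0000, 0.0000, 0.0000]  mean=2.2500  Neff=7.0003  idx=[0, 1, 1, 2, 3, 4, 4, 5, 6, 6]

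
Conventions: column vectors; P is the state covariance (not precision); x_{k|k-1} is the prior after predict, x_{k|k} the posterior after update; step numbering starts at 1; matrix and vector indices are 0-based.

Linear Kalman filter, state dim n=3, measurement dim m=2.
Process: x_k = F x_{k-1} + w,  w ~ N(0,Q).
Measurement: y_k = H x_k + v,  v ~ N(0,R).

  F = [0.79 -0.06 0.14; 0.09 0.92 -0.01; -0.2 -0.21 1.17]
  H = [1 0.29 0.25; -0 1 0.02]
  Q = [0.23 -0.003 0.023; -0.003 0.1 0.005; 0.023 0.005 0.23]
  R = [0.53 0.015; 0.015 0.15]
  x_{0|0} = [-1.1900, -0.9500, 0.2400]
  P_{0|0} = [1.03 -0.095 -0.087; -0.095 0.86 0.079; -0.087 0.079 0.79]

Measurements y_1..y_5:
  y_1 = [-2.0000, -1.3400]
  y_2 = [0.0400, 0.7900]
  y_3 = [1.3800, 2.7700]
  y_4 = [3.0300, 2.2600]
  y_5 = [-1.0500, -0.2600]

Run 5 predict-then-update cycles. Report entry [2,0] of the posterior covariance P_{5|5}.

P_post[2,0] = -0.1628

step 1: x^-=[-0.8495, -0.9835, 0.7183]  P^-=[0.8798 -0.0371 -0.0707; -0.0371 0.8193 -0.0938; -0.0707 -0.0938 1.3845]  S=[1.4948 0.1970; 0.1970 0.9661]  K=[0.5907 -0.1603; 0.0071 0.8447; 0.1799 -0.1051]  nu=[-1.0449, -0.3709]  x^+=[-1.4073, -1.3042, 0.5693]  P^+=[0.3707 -0.0106 -0.2279; -0.0106 0.1276 -0.0397; -0.2279 -0.0397 1.3329]
step 2: x^-=[-0.9538, -1.3322, 1.2214]  P^-=[0.4392 0.0006 -0.0143; 0.0006 0.2105 -0.1071; -0.0143 -0.1071 2.2003]  S=[1.1021 0.0599; 0.0599 0.3571]  K=[0.3990 -0.0662; -0.0001 0.5835; 0.4719 -0.2558]  nu=[1.0748, 2.0978]  x^+=[-0.6638, -0.1082, 1.1920]  P^+=[0.2653 0.0005 -0.2199; 0.0005 0.0889 -0.0702; -0.2199 -0.0702 1.9461]
step 3: x^-=[-0.3510, -0.1712, 1.5501]  P^-=[0.3866 -0.0016 0.1108; -0.0016 0.1794 -0.1391; 0.1108 -0.1391 3.0460]  S=[1.1563 0.0473; 0.0473 0.3250]  K=[0.3599 -0.0504; -0.0087 0.5446; 0.7337 -0.3475]  nu=[1.3931, 2.9102]  x^+=[0.0038, 1.4015, 1.5610]  P^+=[0.2377 0.0017 -0.1926; 0.0017 0.0833 -0.0893; -0.1926 -0.0893 2.4084]
step 4: x^-=[0.1375, 1.2741, 1.5313]  P^-=[0.3846 -0.0053 0.2170; -0.0053 0.1750 -0.1609; 0.2170 -0.1609 3.6742]  S=[1.2410 0.0420; 0.0420 0.3200]  K=[0.3540 -0.0495; -0.0140 0.5386; 0.8906 -0.3899]  nu=[2.1402, 0.9553]  x^+=[0.8479, 1.7586, 3.0650]  P^+=[0.2297 0.0013 -0.1728; 0.0013 0.0825 -0.0985; -0.1728 -0.0985 2.6703]
step 5: x^-=[0.9934, 1.6635, 3.0472]  P^-=[0.3893 -0.0076 0.2799; -0.0076 0.1743 -0.1714; 0.2799 -0.1714 4.0276]  S=[1.2964 0.0399; 0.0399 0.3191]  K=[0.3541 -0.0504; -0.0164 0.5377; 0.9667 -0.4056]  nu=[-3.2876, -1.9845]  x^+=[-0.0708, 0.6506, 0.6738]  P^+=[0.2273 0.0010 -0.1628; 0.0010 0.0824 -0.1022; -0.1628 -0.1022 2.7949]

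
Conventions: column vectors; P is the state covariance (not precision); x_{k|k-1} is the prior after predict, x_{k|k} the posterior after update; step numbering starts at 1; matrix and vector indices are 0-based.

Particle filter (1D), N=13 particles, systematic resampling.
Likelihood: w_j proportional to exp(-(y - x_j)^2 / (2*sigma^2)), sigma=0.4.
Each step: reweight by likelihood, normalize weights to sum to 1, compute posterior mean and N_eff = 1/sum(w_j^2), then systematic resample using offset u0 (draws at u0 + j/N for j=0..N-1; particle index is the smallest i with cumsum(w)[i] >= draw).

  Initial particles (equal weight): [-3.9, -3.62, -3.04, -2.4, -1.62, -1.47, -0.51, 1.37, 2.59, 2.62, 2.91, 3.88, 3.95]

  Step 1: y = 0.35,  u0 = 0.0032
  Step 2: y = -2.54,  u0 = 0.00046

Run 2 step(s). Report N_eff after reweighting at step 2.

N_eff = 10.0000

step 1: w=[0.0000, 0.0000, 0.0000, 0.0000, 0.0000, 0.0002, 0.7189, 0.2808, 0.0000, 0.0000, 0.0000, 0.0000, 0.0000]  mean=0.0177  Neff=1.6787  idx=[6, 6, 6, 6, 6, 6, 6, 6, 6, 6, 7, 7, 7]
step 2: w=[0.1000, 0.1000, 0.1000, 0.1000, 0.1000, 0.1000, 0.1000, 0.1000, 0.1000, 0.1000, 0.0000, 0.0000, 0.0000]  mean=-0.5100  Neff=10.0000  idx=[0, 0, 1, 2, 3, 3, 4, 5, 6, 6, 7, 8, 9]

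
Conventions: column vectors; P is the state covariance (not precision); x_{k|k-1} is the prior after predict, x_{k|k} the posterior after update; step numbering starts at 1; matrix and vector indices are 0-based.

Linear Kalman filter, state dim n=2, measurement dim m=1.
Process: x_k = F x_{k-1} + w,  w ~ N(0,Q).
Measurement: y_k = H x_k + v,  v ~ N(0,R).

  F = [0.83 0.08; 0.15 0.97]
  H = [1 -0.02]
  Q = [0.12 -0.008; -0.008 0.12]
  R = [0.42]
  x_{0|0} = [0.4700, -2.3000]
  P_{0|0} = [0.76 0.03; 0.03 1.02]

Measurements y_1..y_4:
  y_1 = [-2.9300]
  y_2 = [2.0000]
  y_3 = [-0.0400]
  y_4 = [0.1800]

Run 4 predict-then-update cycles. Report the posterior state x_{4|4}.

step 1: x^-=[0.2061, -2.1605]  P^-=[0.6541 0.1903; 0.1903 1.1055]  S=[1.0669]  K=[0.6095; 0.1576]  nu=[-3.1793]  x^+=[-1.7317, -2.6616]  P^+=[0.2577 0.0878; 0.0878 1.0790]
step 2: x^-=[-1.6502, -2.8415]  P^-=[0.3161 0.1796; 0.1796 1.1666]  S=[0.7294]  K=[0.4285; 0.2142]  nu=[3.5934]  x^+=[-0.1105, -2.0719]  P^+=[0.1822 0.1126; 0.1126 1.1332]
step 3: x^-=[-0.2575, -2.0264]  P^-=[0.2677 0.1946; 0.1946 1.2231]  S=[0.6804]  K=[0.3878; 0.2501]  nu=[0.1770]  x^+=[-0.1889, -1.9821]  P^+=[0.1654 0.1287; 0.1287 1.1805]
step 4: x^-=[-0.3153, -1.9510]  P^-=[0.2586 0.2093; 0.2093 1.2719]  S=[0.6707]  K=[0.3793; 0.2742]  nu=[0.4563]  x^+=[-0.1423, -1.8259]  P^+=[0.1621 0.1396; 0.1396 1.2215]

x_post = [-0.1423, -1.8259]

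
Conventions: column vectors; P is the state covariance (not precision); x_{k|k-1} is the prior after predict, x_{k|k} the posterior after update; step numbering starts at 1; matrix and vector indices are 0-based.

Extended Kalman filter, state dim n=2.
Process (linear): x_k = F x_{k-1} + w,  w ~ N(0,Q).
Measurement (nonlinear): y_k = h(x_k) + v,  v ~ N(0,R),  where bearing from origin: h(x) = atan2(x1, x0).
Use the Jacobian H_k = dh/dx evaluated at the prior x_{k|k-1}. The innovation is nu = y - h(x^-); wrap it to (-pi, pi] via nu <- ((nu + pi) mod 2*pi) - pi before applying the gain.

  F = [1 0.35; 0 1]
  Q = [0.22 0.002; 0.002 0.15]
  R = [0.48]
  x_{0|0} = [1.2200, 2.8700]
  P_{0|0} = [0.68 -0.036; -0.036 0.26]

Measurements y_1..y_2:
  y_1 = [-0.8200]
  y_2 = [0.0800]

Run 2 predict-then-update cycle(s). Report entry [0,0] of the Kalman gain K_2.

step 1: x^-=[2.2245, 2.8700]  P^-=[0.9067 0.0570; 0.0570 0.4100]  H_jac=[-0.2177 0.1687]  S=[0.5304]  K=[-0.3539; 0.1070]  nu=[-1.7314]  x^+=[2.8373, 2.6847]  P^+=[0.8402 0.0771; 0.0771 0.4039]
step 2: x^-=[3.7769, 2.6847]  P^-=[1.1637 0.2205; 0.2205 0.5539]  H_jac=[-0.1250 0.1759]  S=[0.5056]  K=[-0.2110; 0.1382]  nu=[-0.5379]  x^+=[3.8905, 2.6104]  P^+=[1.1411 0.2352; 0.2352 0.5443]

K[0,0] = -0.2110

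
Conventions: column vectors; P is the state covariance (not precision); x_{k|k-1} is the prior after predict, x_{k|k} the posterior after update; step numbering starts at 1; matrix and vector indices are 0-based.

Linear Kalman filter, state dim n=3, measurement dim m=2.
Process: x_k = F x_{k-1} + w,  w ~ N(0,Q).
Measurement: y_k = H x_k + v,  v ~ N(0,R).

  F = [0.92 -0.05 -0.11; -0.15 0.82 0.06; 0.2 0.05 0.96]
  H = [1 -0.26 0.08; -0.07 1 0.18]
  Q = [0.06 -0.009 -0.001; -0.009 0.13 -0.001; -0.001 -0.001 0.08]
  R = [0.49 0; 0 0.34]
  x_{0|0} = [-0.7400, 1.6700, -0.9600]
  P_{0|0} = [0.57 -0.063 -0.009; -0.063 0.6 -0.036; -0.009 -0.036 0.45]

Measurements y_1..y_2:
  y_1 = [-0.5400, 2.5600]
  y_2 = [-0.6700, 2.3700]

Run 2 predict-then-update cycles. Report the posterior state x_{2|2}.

step 1: x^-=[-0.6587, 1.4228, -0.9861]  P^-=[0.5566 -0.1605 0.0468; -0.1605 0.5600 -0.0047; 0.0468 -0.0047 0.5108]  S=[1.1789 -0.3326; -0.3326 0.9389]  K=[0.5037 -0.0251; -0.0984 0.5727; 0.1118 0.1291]  nu=[0.5675, 1.2686]  x^+=[-0.4047, 2.0934, -0.7589]  P^+=[0.2486 0.0081 0.0041; 0.0081 0.2032 -0.0440; 0.0041 -0.0440 0.4901]
step 2: x^-=[-0.3935, 1.7318, -0.7048]  P^-=[0.2748 -0.0443 -0.0013; -0.0443 0.2676 -0.0060; -0.0013 -0.0060 0.5396]  S=[0.8094 -0.1265; -0.1265 0.6305]  K=[0.3487 -0.0311; -0.0768 0.4122; 0.0787 0.1605]  nu=[0.2301, 0.7376]  x^+=[-0.3362, 2.0181, -0.5683]  P^+=[0.1730 0.0040 -0.0136; 0.0040 0.1477 -0.0403; -0.0136 -0.0403 0.5216]

x_post = [-0.3362, 2.0181, -0.5683]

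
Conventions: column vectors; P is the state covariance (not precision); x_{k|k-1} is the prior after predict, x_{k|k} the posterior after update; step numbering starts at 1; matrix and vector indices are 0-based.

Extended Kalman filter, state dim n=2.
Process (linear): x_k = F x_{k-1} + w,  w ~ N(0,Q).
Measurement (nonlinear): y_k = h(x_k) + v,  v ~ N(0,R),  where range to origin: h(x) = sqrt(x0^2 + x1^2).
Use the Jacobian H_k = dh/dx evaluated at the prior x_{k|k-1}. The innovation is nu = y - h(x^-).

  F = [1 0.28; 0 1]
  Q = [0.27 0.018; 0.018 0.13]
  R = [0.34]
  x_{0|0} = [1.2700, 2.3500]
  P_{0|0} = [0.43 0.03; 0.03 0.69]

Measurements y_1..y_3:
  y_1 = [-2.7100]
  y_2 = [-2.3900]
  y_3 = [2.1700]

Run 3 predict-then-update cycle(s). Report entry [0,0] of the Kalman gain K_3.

step 1: x^-=[1.9280, 2.3500]  P^-=[0.7709 0.2412; 0.2412 0.8200]  H_jac=[0.6343 0.7731]  S=[1.3768]  K=[0.4906; 0.5716]  nu=[-5.7497]  x^+=[-0.8927, -0.9363]  P^+=[0.4395 -0.1449; -0.1449 0.3702]
step 2: x^-=[-1.1549, -0.9363]  P^-=[0.6574 -0.0232; -0.0232 0.5002]  H_jac=[-0.7768 -0.6298]  S=[0.9124]  K=[-0.5437; -0.3255]  nu=[-3.8768]  x^+=[0.9530, 0.3256]  P^+=[0.3877 -0.1847; -0.1847 0.4035]
step 3: x^-=[1.0441, 0.3256]  P^-=[0.5859 -0.0537; -0.0537 0.5335]  H_jac=[0.9546 0.2977]  S=[0.8908]  K=[0.6100; 0.1208]  nu=[1.0763]  x^+=[1.7007, 0.4556]  P^+=[0.2545 -0.1193; -0.1193 0.5205]

K[0,0] = 0.6100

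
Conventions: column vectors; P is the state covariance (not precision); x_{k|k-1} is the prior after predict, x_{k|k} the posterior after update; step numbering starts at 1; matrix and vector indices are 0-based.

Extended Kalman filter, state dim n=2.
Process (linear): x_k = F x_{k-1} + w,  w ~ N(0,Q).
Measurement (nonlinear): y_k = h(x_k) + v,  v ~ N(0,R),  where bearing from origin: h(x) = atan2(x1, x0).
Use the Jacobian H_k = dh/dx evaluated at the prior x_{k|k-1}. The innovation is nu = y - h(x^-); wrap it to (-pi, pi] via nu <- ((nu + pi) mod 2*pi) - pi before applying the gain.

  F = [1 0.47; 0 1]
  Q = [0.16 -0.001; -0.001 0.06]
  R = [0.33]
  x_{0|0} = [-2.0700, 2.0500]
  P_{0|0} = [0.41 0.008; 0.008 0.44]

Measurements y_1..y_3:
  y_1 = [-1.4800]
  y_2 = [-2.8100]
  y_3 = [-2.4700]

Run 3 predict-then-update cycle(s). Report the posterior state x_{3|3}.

x_post = [-2.9681, 0.2002]

step 1: x^-=[-1.1065, 2.0500]  P^-=[0.6747 0.2138; 0.2138 0.5000]  H_jac=[-0.3778 -0.2039]  S=[0.4800]  K=[-0.6218; -0.3806]  nu=[2.7374]  x^+=[-2.8087, 1.0080]  P^+=[0.4891 0.1002; 0.1002 0.4305]
step 2: x^-=[-2.3349, 1.0080]  P^-=[0.8384 0.3015; 0.3015 0.4905]  H_jac=[-0.1558 -0.3610]  S=[0.4482]  K=[-0.5344; -0.4999]  nu=[0.7391]  x^+=[-2.7299, 0.6385]  P^+=[0.7104 0.1818; 0.1818 0.3785]
step 3: x^-=[-2.4298, 0.6385]  P^-=[1.1249 0.3587; 0.3587 0.4385]  H_jac=[-0.1012 -0.3850]  S=[0.4344]  K=[-0.5798; -0.4721]  nu=[0.9286]  x^+=[-2.9681, 0.2002]  P^+=[0.9788 0.2398; 0.2398 0.3416]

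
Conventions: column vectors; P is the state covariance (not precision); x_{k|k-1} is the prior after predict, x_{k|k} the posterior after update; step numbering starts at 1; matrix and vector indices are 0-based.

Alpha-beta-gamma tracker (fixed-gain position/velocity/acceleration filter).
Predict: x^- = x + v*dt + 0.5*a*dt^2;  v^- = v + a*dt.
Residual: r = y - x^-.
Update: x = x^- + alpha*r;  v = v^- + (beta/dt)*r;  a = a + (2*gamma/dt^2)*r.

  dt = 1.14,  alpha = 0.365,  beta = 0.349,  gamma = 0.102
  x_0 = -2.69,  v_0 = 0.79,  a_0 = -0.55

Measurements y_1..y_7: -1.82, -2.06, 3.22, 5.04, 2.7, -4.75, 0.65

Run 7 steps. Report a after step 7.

a_post = -1.7738

step 1: x_pred=-2.1468  r=0.3268  x^+=-2.0275  v^+=0.2630  a^+=-0.4987
step 2: x_pred=-2.0517  r=-0.0083  x^+=-2.0547  v^+=-0.3080  a^+=-0.5000
step 3: x_pred=-2.7308  r=5.9508  x^+=-0.5587  v^+=0.9437  a^+=0.4341
step 4: x_pred=0.7992  r=4.2408  x^+=2.3471  v^+=2.7369  a^+=1.0998
step 5: x_pred=6.1818  r=-3.4818  x^+=4.9109  v^+=2.9247  a^+=0.5532
step 6: x_pred=8.6046  r=-13.3546  x^+=3.7302  v^+=-0.5330  a^+=-1.5431
step 7: x_pred=2.1199  r=-1.4699  x^+=1.5834  v^+=-2.7421  a^+=-1.7738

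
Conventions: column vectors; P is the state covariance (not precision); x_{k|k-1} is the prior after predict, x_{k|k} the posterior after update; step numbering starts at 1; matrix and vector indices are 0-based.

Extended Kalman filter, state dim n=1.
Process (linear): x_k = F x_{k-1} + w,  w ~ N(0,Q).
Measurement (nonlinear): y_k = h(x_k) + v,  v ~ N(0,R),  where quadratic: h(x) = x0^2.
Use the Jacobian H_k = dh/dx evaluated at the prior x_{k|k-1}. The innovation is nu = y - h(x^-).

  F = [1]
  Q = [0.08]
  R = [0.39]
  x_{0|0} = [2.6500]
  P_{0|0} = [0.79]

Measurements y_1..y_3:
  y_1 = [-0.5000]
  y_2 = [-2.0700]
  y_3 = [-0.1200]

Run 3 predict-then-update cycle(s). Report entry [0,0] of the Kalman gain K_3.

K[0,0] = 0.1947

step 1: x^-=[2.6500]  P^-=[0.8700]  H_jac=[5.3000]  S=[24.8283]  K=[0.1857]  nu=[-7.5225]  x^+=[1.2530]  P^+=[0.0137]
step 2: x^-=[1.2530]  P^-=[0.0937]  H_jac=[2.5059]  S=[0.9782]  K=[0.2400]  nu=[-3.6399]  x^+=[0.3795]  P^+=[0.0373]
step 3: x^-=[0.3795]  P^-=[0.1173]  H_jac=[0.7591]  S=[0.4576]  K=[0.1947]  nu=[-0.2641]  x^+=[0.3282]  P^+=[0.1000]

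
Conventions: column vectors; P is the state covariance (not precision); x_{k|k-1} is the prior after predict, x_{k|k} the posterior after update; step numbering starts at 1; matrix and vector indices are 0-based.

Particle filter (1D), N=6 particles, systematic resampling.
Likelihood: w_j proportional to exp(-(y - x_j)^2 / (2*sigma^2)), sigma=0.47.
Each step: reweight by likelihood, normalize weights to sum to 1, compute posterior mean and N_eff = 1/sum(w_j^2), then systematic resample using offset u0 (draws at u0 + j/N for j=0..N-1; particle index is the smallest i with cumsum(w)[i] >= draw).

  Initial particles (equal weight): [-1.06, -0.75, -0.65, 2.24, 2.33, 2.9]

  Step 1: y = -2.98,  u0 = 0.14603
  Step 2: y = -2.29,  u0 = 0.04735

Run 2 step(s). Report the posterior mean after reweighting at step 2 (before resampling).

post_mean = -1.0514

step 1: w=[0.9313, 0.0506, 0.0180, 0.0000, 0.0000, 0.0000]  mean=-1.0369  Neff=1.1491  idx=[0, 0, 0, 0, 0, 1]
step 2: w=[0.1944, 0.1944, 0.1944, 0.1944, 0.1944, 0.0278]  mean=-1.0514  Neff=5.2689  idx=[0, 1, 1, 2, 3, 4]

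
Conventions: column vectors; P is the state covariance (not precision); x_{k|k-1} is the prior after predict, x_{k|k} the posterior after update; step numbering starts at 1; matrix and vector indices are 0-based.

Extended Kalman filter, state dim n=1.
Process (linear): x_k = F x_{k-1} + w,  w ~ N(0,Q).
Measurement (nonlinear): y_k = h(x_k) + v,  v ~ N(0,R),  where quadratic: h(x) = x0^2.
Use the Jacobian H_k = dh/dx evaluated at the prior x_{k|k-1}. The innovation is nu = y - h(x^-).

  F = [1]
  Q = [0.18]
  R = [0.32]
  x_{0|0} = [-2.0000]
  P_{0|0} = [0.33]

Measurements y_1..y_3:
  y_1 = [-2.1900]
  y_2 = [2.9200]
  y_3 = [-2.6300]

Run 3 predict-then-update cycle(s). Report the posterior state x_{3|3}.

x_post = [-0.0765]

step 1: x^-=[-2.0000]  P^-=[0.5100]  H_jac=[-4.0000]  S=[8.4800]  K=[-0.2406]  nu=[-6.1900]  x^+=[-0.5109]  P^+=[0.0192]
step 2: x^-=[-0.5109]  P^-=[0.1992]  H_jac=[-1.0218]  S=[0.5280]  K=[-0.3856]  nu=[2.6590]  x^+=[-1.5361]  P^+=[0.1207]
step 3: x^-=[-1.5361]  P^-=[0.3007]  H_jac=[-3.0722]  S=[3.1586]  K=[-0.2925]  nu=[-4.9896]  x^+=[-0.0765]  P^+=[0.0305]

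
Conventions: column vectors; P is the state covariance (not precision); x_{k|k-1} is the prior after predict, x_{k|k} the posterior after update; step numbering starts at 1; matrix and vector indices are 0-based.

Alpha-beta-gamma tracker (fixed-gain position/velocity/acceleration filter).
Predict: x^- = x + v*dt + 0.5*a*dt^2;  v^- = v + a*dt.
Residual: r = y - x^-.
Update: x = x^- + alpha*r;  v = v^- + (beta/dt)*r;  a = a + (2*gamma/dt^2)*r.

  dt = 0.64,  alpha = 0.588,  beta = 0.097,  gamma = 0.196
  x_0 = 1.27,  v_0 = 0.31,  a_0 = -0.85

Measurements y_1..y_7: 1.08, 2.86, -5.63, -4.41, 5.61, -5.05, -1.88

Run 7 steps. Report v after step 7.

step 1: x_pred=1.2943  r=-0.2143  x^+=1.1683  v^+=-0.2665  a^+=-1.0551
step 2: x_pred=0.7817  r=2.0783  x^+=2.0037  v^+=-0.6268  a^+=0.9339
step 3: x_pred=1.7939  r=-7.4239  x^+=-2.5714  v^+=-1.1542  a^+=-6.1710
step 4: x_pred=-4.5739  r=0.1639  x^+=-4.4775  v^+=-5.0788  a^+=-6.0141
step 5: x_pred=-8.9596  r=14.5696  x^+=-0.3927  v^+=-6.7196  a^+=7.9295
step 6: x_pred=-3.0693  r=-1.9807  x^+=-4.2339  v^+=-1.9449  a^+=6.0339
step 7: x_pred=-4.2430  r=2.3630  x^+=-2.8535  v^+=2.2749  a^+=8.2953

v_post = 2.2749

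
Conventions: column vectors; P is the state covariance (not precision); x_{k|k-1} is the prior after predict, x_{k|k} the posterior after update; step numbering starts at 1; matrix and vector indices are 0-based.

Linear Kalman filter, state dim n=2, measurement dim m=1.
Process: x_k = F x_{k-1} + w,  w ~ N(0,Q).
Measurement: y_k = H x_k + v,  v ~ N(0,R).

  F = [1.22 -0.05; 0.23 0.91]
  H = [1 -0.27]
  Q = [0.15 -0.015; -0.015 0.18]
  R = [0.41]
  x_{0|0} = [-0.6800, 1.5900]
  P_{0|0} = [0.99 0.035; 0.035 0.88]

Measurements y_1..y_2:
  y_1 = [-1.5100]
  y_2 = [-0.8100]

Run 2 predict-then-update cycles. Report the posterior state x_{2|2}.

step 1: x^-=[-0.9091, 1.2905]  P^-=[1.6214 0.2612; 0.2612 0.9758]  S=[1.9615]  K=[0.7907; -0.0011]  nu=[-0.2525]  x^+=[-1.1087, 1.2908]  P^+=[0.3952 0.2630; 0.2630 0.9757]
step 2: x^-=[-1.4172, 0.9196]  P^-=[0.7085 0.3404; 0.3404 1.1190]  S=[1.0163]  K=[0.6067; 0.0377]  nu=[0.8555]  x^+=[-0.8981, 0.9519]  P^+=[0.3344 0.3172; 0.3172 1.1176]

x_post = [-0.8981, 0.9519]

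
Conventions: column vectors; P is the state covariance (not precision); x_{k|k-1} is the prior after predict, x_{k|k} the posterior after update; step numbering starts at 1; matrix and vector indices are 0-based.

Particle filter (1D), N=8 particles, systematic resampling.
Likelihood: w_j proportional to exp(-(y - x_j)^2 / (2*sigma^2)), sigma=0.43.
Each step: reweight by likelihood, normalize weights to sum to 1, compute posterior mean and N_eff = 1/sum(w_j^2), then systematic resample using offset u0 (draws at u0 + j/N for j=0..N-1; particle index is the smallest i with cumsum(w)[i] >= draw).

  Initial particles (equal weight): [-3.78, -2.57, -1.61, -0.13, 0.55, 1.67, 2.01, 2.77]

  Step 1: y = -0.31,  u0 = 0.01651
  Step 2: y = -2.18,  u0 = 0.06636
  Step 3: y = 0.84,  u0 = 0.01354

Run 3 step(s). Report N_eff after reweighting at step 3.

N_eff = 8.0000

step 1: w=[0.0000, 0.0000, 0.0098, 0.8628, 0.1275, 0.0000, 0.0000, 0.0000]  mean=-0.0577  Neff=1.3146  idx=[3, 3, 3, 3, 3, 3, 3, 4]
step 2: w=[0.1429, 0.1429, 0.1429, 0.1429, 0.1429, 0.1429, 0.1429, 0.0000]  mean=-0.1300  Neff=7.0003  idx=[0, 1, 2, 3, 3, 4, 5, 6]
step 3: w=[0.1250, 0.1250, 0.1250, 0.1250, 0.1250, 0.1250, 0.1250, 0.1250]  mean=-0.1300  Neff=8.0000  idx=[0, 1, 2, 3, 4, 5, 6, 7]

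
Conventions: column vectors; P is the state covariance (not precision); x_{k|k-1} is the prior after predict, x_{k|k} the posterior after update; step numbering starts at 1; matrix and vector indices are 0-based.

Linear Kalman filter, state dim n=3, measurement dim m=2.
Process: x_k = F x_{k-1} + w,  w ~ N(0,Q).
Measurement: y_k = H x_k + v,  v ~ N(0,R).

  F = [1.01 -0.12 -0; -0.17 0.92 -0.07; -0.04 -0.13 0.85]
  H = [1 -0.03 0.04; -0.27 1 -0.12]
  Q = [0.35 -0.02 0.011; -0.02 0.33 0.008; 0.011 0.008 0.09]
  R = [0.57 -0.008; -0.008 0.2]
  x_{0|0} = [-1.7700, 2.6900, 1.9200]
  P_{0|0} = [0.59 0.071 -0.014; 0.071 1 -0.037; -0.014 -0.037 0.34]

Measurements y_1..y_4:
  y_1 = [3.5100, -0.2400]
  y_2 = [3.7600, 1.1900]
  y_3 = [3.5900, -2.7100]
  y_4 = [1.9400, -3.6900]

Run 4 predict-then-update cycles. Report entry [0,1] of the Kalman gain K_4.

K[0,1] = -0.1278

step 1: x^-=[-2.1105, 2.6413, 1.3531]  P^-=[0.9490 -0.1636 -0.0145; -0.1636 1.1773 -0.1561; -0.0145 -0.1561 0.3634]  S=[1.5297 -0.4712; -0.4712 1.5766]  K=[0.5965 -0.0870; 0.1191 0.8222; -0.0387 -0.1358]  nu=[5.6456, -3.2888]  x^+=[1.5428, 0.6097, 1.5811]  P^+=[0.3440 0.0666 -0.0343; 0.0666 0.1820 0.0043; -0.0343 0.0043 0.3370]
step 2: x^-=[1.4851, 0.1880, 1.2030]  P^-=[0.6874 -0.0334 -0.0384; -0.0334 0.4734 -0.0242; -0.0384 -0.0242 0.3391]  S=[1.2574 -0.2392; -0.2392 0.7498]  K=[0.5237 -0.1190; 0.0899 0.6760; -0.0351 -0.0839]  nu=[2.2324, 1.5474]  x^+=[2.4701, 1.4347, 0.9947]  P^+=[0.3022 0.0497 -0.0323; 0.0497 0.1497 0.0148; -0.0323 0.0148 0.3337]
step 3: x^-=[2.3226, 0.8304, 0.5602]  P^-=[0.6484 -0.0388 -0.0344; -0.0388 0.4488 -0.0121; -0.0344 -0.0121 0.3336]  S=[1.2189 -0.2333; -0.2333 0.7225]  K=[0.5076 -0.1264; 0.0840 0.6648; -0.0302 -0.0691]  nu=[1.2699, -2.8461]  x^+=[3.3269, -0.9551, 0.7185]  P^+=[0.2929 0.0462 -0.0293; 0.0462 0.1469 0.0181; -0.0293 0.0181 0.3300]
step 4: x^-=[3.4748, -1.4945, 0.6018]  P^-=[0.6397 -0.0404 -0.0314; -0.0404 0.4470 -0.0094; -0.0314 -0.0094 0.3298]  S=[1.2106 -0.2327; -0.2327 0.7204]  K=[0.5038 -0.1278; 0.0829 0.6639; -0.0273 -0.0651]  nu=[-1.6037, -1.1851]  x^+=[2.8183, -2.4143, 0.7227]  P^+=[0.2907 0.0456 -0.0275; 0.0456 0.1467 0.0190; -0.0275 0.0190 0.3267]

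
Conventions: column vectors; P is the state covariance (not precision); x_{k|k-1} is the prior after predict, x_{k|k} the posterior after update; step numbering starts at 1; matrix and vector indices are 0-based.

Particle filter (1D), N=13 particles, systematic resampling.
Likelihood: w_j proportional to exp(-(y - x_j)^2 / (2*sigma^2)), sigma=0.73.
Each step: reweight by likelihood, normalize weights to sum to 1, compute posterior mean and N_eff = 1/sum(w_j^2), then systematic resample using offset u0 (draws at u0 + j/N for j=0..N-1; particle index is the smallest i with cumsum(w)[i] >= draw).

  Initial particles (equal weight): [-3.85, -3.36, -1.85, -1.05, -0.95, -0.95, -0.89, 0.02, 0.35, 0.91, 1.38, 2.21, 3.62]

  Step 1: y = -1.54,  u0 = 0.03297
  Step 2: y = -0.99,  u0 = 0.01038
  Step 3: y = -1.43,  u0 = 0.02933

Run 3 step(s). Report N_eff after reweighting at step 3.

N_eff = 12.9678

step 1: w=[0.0017, 0.0111, 0.2273, 0.1986, 0.1795, 0.1795, 0.1674, 0.0254, 0.0087, 0.0009, 0.0001, 0.0000, 0.0000]  mean=-1.1582  Neff=5.4238  idx=[2, 2, 2, 3, 3, 3, 4, 4, 5, 5, 6, 6, 6]
step 2: w=[0.0436, 0.0436, 0.0436, 0.0870, 0.0870, 0.0870, 0.0872, 0.0872, 0.0872, 0.0872, 0.0865, 0.0865, 0.0865]  mean=-1.0783  Neff=12.3076  idx=[0, 2, 3, 4, 5, 6, 6, 7, 8, 9, 10, 11, 12]
step 3: w=[0.0798, 0.0798, 0.0822, 0.0822, 0.0822, 0.0758, 0.0758, 0.0758, 0.0758, 0.0758, 0.0716, 0.0716, 0.0716]  mean=-1.1053  Neff=12.9678  idx=[0, 1, 2, 3, 4, 5, 6, 7, 8, 9, 10, 11, 12]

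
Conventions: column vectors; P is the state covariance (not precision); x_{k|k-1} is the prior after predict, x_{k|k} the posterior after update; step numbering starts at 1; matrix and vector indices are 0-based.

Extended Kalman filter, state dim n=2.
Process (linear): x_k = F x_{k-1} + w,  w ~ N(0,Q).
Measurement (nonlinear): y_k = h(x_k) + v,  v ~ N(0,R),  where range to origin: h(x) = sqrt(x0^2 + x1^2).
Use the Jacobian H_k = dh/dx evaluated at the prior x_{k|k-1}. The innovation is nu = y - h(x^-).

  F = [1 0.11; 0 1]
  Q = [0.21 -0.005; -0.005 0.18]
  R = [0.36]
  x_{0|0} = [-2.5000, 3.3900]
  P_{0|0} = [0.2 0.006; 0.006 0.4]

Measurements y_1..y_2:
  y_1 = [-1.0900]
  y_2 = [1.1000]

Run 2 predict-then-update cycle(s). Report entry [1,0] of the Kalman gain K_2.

K[1,0] = 0.1466

step 1: x^-=[-2.1271, 3.3900]  P^-=[0.4162 0.0450; 0.0450 0.5800]  H_jac=[-0.5315 0.8471]  S=[0.8532]  K=[-0.2146; 0.5478]  nu=[-5.0921]  x^+=[-1.0345, 0.6006]  P^+=[0.3769 0.1453; 0.1453 0.3240]
step 2: x^-=[-0.9684, 0.6006]  P^-=[0.6228 0.1759; 0.1759 0.5040]  H_jac=[-0.8498 0.5270]  S=[0.7922]  K=[-0.5511; 0.1466]  nu=[-0.0395]  x^+=[-0.9466, 0.5948]  P^+=[0.3822 0.2399; 0.2399 0.4870]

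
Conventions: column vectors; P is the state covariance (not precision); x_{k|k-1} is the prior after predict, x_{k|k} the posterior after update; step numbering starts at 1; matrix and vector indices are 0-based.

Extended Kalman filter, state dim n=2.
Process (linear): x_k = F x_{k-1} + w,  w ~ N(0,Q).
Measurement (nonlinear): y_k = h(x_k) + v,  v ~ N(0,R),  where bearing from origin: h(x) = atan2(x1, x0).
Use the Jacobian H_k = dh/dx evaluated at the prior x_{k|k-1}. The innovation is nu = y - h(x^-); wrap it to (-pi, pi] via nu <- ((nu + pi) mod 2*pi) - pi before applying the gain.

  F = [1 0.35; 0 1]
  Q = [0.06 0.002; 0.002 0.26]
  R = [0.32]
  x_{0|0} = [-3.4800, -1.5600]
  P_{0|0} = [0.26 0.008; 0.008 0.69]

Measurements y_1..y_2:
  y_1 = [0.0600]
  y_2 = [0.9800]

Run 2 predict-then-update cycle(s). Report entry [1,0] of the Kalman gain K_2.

step 1: x^-=[-4.0260, -1.5600]  P^-=[0.4101 0.2515; 0.2515 0.9500]  H_jac=[0.0837 -0.2160]  S=[0.3581]  K=[-0.0558; -0.5142]  nu=[2.8319]  x^+=[-4.1841, -3.0161]  P^+=[0.4090 0.2412; 0.2412 0.8553]
step 2: x^-=[-5.2398, -3.0161]  P^-=[0.7426 0.5426; 0.5426 1.1153]  H_jac=[0.0825 -0.1434]  S=[0.3351]  K=[-0.0492; -0.3435]  nu=[-2.6839]  x^+=[-5.1076, -2.0942]  P^+=[0.7418 0.5369; 0.5369 1.0758]

K[1,0] = -0.3435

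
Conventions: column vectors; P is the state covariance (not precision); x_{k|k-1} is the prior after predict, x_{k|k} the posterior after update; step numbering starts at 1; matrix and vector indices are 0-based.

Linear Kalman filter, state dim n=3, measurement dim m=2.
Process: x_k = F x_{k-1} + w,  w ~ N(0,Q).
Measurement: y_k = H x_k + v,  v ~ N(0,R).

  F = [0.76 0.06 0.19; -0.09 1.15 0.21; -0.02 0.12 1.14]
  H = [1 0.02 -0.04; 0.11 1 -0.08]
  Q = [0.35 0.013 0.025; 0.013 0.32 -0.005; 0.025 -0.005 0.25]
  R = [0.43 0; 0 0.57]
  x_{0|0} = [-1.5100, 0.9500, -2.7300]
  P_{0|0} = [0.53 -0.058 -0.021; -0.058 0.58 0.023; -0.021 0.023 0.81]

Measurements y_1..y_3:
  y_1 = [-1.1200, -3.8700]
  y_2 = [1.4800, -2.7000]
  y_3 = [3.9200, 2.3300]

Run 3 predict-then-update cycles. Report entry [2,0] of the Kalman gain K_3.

K[2,0] = 0.4182

step 1: x^-=[-1.6093, 0.6551, -2.9680]  P^-=[0.6766 0.0010 0.1753; 0.0010 1.1510 0.3048; 0.1753 0.3048 1.3188]  S=[1.0947 0.0752; 0.0752 1.6860]  K=[0.6111 0.0092; -0.0352 0.6699; 0.1090 0.1248]  nu=[0.3575, -4.5855]  x^+=[-1.4329, -2.4291, -3.5014]  P^+=[0.2669 -0.0166 0.0947; -0.0166 0.3967 0.1629; 0.0947 0.1629 1.2775]
step 2: x^-=[-1.9000, -3.3998, -4.2544]  P^-=[0.5812 0.1099 0.3956; 0.1099 0.9816 0.5642; 0.3956 0.5642 1.9563]  S=[0.9866 0.1431; 0.1431 1.4981]  K=[0.5694 0.0405; 0.0168 0.6316; 0.2934 0.2731]  nu=[3.2779, 0.5684]  x^+=[-0.0104, -2.9858, -3.1373]  P^+=[0.2523 0.0106 0.1902; 0.0106 0.3807 0.2737; 0.1902 0.2737 1.7367]
step 3: x^-=[-0.7832, -4.0915, -3.9346]  P^-=[0.6219 0.1908 0.5900; 0.1908 1.0250 0.8088; 0.5900 0.8088 2.5787]  S=[1.0156 0.2050; 0.2050 1.5212]  K=[0.5805 0.0612; 0.0473 0.6387; 0.4182 0.3824]  nu=[4.6276, 6.1929]  x^+=[2.2821, 0.0828, 0.3687]  P^+=[0.2594 0.0269 0.2572; 0.0269 0.3898 0.3587; 0.2572 0.3587 2.1132]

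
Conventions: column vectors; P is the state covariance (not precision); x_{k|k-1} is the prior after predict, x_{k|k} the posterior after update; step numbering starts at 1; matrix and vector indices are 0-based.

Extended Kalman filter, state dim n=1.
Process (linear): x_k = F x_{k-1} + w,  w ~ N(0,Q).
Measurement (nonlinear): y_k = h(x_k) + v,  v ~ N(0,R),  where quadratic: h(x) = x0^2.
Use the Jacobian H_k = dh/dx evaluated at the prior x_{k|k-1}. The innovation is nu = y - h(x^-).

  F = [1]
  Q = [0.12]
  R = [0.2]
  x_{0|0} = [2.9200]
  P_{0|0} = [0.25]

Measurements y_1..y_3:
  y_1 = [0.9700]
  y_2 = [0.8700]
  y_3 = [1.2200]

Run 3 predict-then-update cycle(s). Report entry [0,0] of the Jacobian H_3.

step 1: x^-=[2.9200]  P^-=[0.3700]  H_jac=[5.8400]  S=[12.8191]  K=[0.1686]  nu=[-7.5564]  x^+=[1.6463]  P^+=[0.0058]
step 2: x^-=[1.6463]  P^-=[0.1258]  H_jac=[3.2926]  S=[1.5635]  K=[0.2649]  nu=[-1.8402]  x^+=[1.1589]  P^+=[0.0161]
step 3: x^-=[1.1589]  P^-=[0.1361]  H_jac=[2.3177]  S=[0.9311]  K=[0.3388]  nu=[-0.1230]  x^+=[1.1172]  P^+=[0.0292]

H_jac[0,0] = 2.3177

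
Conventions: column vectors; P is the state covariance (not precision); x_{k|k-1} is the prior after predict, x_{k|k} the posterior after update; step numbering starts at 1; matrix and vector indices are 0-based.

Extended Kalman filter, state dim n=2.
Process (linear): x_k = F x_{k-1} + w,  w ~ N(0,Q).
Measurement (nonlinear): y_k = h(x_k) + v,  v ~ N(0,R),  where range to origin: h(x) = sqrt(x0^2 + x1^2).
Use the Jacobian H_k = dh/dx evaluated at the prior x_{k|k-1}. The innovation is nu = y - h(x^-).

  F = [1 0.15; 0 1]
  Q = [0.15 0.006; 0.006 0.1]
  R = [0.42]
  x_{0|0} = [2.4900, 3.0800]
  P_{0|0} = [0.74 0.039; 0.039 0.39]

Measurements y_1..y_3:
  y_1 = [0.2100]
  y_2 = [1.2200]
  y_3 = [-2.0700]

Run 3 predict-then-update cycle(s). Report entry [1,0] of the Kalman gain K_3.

step 1: x^-=[2.9520, 3.0800]  P^-=[0.9105 0.1035; 0.1035 0.4900]  H_jac=[0.6919 0.7219]  S=[1.2147]  K=[0.5801; 0.3502]  nu=[-4.0562]  x^+=[0.5988, 1.6596]  P^+=[0.5016 -0.1433; -0.1433 0.3410]
step 2: x^-=[0.8477, 1.6596]  P^-=[0.6163 -0.0861; -0.0861 0.4410]  H_jac=[0.4549 0.8905]  S=[0.8275]  K=[0.2461; 0.4273]  nu=[-0.6436]  x^+=[0.6893, 1.3846]  P^+=[0.5662 -0.1731; -0.1731 0.2900]
step 3: x^-=[0.8970, 1.3846]  P^-=[0.6708 -0.1237; -0.1237 0.3900]  H_jac=[0.5437 0.8393]  S=[0.7801]  K=[0.3345; 0.3333]  nu=[-3.7198]  x^+=[-0.3472, 0.1447]  P^+=[0.5835 -0.2106; -0.2106 0.3033]

K[1,0] = 0.3333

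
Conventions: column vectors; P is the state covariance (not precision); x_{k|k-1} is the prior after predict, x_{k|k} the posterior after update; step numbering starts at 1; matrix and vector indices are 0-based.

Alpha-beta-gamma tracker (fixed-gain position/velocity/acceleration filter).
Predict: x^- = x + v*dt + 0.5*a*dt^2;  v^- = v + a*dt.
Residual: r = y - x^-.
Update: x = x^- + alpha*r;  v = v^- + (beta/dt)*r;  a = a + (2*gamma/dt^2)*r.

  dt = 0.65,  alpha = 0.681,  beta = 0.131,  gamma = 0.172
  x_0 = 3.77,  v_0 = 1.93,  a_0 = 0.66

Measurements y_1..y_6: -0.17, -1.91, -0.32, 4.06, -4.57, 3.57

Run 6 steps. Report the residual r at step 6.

resid = 9.6271

step 1: x_pred=5.1639  r=-5.3339  x^+=1.5315  v^+=1.2840  a^+=-3.6829
step 2: x_pred=1.5881  r=-3.4981  x^+=-0.7941  v^+=-1.8149  a^+=-6.5311
step 3: x_pred=-3.3535  r=3.0335  x^+=-1.2877  v^+=-5.4487  a^+=-4.0612
step 4: x_pred=-5.6873  r=9.7473  x^+=0.9506  v^+=-6.1240  a^+=3.8750
step 5: x_pred=-2.2114  r=-2.3586  x^+=-3.8176  v^+=-4.0806  a^+=1.9546
step 6: x_pred=-6.0571  r=9.6271  x^+=0.4990  v^+=-0.8699  a^+=9.7930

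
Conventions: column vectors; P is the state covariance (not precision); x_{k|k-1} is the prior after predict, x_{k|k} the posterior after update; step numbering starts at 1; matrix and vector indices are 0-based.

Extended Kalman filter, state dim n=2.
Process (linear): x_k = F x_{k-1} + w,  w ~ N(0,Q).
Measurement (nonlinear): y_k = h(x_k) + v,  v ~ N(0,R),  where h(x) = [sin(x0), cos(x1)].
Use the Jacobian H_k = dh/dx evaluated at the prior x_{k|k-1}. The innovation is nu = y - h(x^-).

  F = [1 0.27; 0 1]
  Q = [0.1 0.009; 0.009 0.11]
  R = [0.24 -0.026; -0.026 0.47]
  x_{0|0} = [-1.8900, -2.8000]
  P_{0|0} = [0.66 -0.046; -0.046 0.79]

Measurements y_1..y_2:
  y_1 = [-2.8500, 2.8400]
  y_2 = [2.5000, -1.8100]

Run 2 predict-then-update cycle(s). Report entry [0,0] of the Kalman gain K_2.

step 1: x^-=[-2.6460, -2.8000]  P^-=[0.7928 0.1763; 0.1763 0.9000]  H_jac=[-0.8797 0.0000; 0.0000 0.3350]  S=[0.8535 -0.0780; -0.0780 0.5710]  K=[-0.8179 -0.0082; -0.1352 0.5096]  nu=[-2.3744, 3.7822]  x^+=[-0.7352, -0.5518]  P^+=[0.2229 0.0519; 0.0519 0.7254]
step 2: x^-=[-0.8841, -0.5518]  P^-=[0.4038 0.2568; 0.2568 0.8354]  H_jac=[0.6340 0.0000; 0.0000 0.5242]  S=[0.4023 0.0593; 0.0593 0.6996]  K=[0.6157 0.1402; 0.3163 0.5992]  nu=[3.2734, -2.6616]  x^+=[0.7580, -1.1112]  P^+=[0.2273 0.0952; 0.0952 0.5215]

K[0,0] = 0.6157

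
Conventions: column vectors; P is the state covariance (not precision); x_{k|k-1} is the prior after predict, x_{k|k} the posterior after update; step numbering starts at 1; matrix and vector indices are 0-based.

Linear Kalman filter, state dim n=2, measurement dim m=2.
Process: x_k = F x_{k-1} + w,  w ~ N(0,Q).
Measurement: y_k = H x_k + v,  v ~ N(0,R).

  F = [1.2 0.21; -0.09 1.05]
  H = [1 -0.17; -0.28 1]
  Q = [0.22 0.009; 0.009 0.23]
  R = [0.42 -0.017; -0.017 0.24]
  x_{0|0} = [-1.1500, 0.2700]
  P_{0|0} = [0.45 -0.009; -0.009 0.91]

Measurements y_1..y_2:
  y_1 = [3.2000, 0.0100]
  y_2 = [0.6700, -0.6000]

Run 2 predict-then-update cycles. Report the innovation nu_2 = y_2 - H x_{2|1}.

innov = [-1.5193, -0.3382]

step 1: x^-=[-1.3233, 0.3870]  P^-=[0.9036 0.1499; 0.1499 1.2386]  S=[1.3084 -0.3236; -0.3236 1.4655]  K=[0.6915 0.0823; 0.1645 0.8529]  nu=[4.5891, -0.7475]  x^+=[1.7884, 0.5045]  P^+=[0.3049 0.0934; 0.0934 0.2280]
step 2: x^-=[2.2520, 0.3687]  P^-=[0.7162 0.1422; 0.1422 0.4662]  S=[1.1013 -0.1478; -0.1478 0.6827]  K=[0.6353 0.0521; 0.1452 0.6560]  nu=[-1.5193, -0.3382]  x^+=[1.2691, -0.0737]  P^+=[0.2796 0.0800; 0.0800 0.1774]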